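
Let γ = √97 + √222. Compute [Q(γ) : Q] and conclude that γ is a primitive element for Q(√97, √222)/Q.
[Q(γ) : Q] = 4 (equivalently, Q(γ) = Q(√97, √222))

Obviously Q(γ) ⊆ Q(√97, √222), and [Q(√97, √222):Q] = 4 (since 97, 222 are distinct squarefree integers > 1 with 21534 not a perfect square). To show equality we compute the minimal polynomial of γ. From γ = √97 + √222: γ^2 = 97 + 2√(21534) + 222 = 319 + 2√(21534), so γ^2 - 319 = 2√(21534); squaring, (γ^2 - 319)^2 = 4·21534, i.e. γ^4 - 638γ^2 + 101761 - 86136 = 0, i.e. γ^4 - 638γ^2 + 15625 = 0. So γ is a root of x^4 - 638x^2 + 15625. This polynomial is irreducible over Q: it has no rational root (each ±√97 ± √222 is irrational), and any factorization into two quadratics over Q would force √(21534) ∈ Q (pairing opposite roots) or √97, √222 ∈ Q (other pairings), all impossible. Hence [Q(γ):Q] = 4 = [Q(√97, √222):Q], so Q(γ) = Q(√97, √222).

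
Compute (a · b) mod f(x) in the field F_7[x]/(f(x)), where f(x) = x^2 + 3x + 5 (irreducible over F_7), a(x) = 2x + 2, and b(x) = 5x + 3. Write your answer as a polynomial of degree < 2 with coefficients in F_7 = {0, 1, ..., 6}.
a · b ≡ 5 (mod f(x))

Multiply in F_7[x]: a(x)·b(x) = (2x + 2)·(5x + 3) = 3x^2 + 2x + 6. This has degree ≥ 2, so divide by f(x) over F_7: 3x^2 + 2x + 6 = (3)·(x^2 + 3x + 5) + (5). Hence a·b ≡ 5 (mod f). (F_7[x]/(f) is a field with 7^2 = 49 elements since f is irreducible of degree 2.)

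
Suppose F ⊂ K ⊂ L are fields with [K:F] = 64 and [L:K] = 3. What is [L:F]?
[L:F] = 192

The tower law says that for any tower of field extensions F ⊂ K ⊂ L with finite degrees, [L:F] = [L:K] · [K:F]. Here this gives [L:F] = 3 · 64 = 192.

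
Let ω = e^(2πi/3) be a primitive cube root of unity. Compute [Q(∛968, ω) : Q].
[Q(∛968, ω) : Q] = 6

[Q(∛968):Q] = 3 (min poly x^3 - 968, irreducible since 968 is not a perfect cube). [Q(ω):Q] = 2 (min poly x^2 + x + 1). Since Q(∛968) ⊂ R and ω ∉ R, we have ω ∉ Q(∛968), so x^2 + x + 1 remains irreducible over Q(∛968) and [Q(∛968, ω) : Q(∛968)] = 2. By the tower law, [Q(∛968, ω) : Q] = 3 · 2 = 6. (In fact Q(∛968, ω) is the splitting field of x^3 - 968 over Q.)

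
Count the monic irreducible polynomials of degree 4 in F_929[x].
There are 186209726160 monic irreducible polynomials of degree 4 over F_929

Each element of F_{929^4} that lies in no proper subfield is a root of exactly one monic irreducible of degree 4 over F_929, and each such polynomial has 4 distinct roots in F_{929^4}. By Möbius inversion the count is N_929(4) = (1/4) Σ_{d|4} μ(4/d) · 929^d = (1/4)(μ(4)·929^1 + μ(2)·929^2 + μ(1)·929^4) = 744838904640/4 = 186209726160.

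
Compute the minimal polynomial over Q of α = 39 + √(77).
m_α(x) = x^2 - 78x + 1444

From α - 39 = √(77), squaring gives (α - 39)^2 = 77, i.e. α^2 - 78α + 1521 = 77, so α^2 - 78α + 1444 = 0. The discriminant of x^2 - 78x + 1444 is (-78)^2 - 4·(1444) = 6084 - 5776 = 308, and 4·(77) is not a perfect square in Q since 77 is squarefree and ≠ 1. Hence x^2 - 78x + 1444 is irreducible over Q and is the minimal polynomial of α.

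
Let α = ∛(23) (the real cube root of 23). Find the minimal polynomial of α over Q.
m_α(x) = x^3 - 23

α satisfies α^3 = 23, so x^3 - 23 annihilates α. By the rational root test, a rational root p/q (in lowest terms) of x^3 - 23 would satisfy p^3 = 23 q^3, forcing q = 1 and p^3 = 23; but 23 is not a perfect cube, contradiction. A monic cubic over Q with no rational root is irreducible (any nontrivial factorization would include a linear factor). Hence x^3 - 23 is the minimal polynomial of α, and in particular [Q(α):Q] = 3.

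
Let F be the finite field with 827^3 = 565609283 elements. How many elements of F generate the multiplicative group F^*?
There are φ(565609282) = 238295088 primitive elements

F_q^* is cyclic of order q - 1 = 565609282. A cyclic group of order m has exactly φ(m) generators. Here m = 565609282 = 2 · 7 · 59 · 684757, so the number of primitive elements is φ(565609282) = 238295088.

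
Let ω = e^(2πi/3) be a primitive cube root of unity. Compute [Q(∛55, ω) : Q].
[Q(∛55, ω) : Q] = 6

[Q(∛55):Q] = 3 (min poly x^3 - 55, irreducible since 55 is not a perfect cube). [Q(ω):Q] = 2 (min poly x^2 + x + 1). Since Q(∛55) ⊂ R and ω ∉ R, we have ω ∉ Q(∛55), so x^2 + x + 1 remains irreducible over Q(∛55) and [Q(∛55, ω) : Q(∛55)] = 2. By the tower law, [Q(∛55, ω) : Q] = 3 · 2 = 6. (In fact Q(∛55, ω) is the splitting field of x^3 - 55 over Q.)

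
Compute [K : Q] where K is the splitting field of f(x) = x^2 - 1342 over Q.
[K : Q] = 2

f(x) = x^2 - 1342 factors as (x - √1342)(x + √1342). The splitting field is K = Q(√1342). Since 1342 is squarefree and > 1, it is not a perfect square, so x^2 - 1342 is irreducible over Q and [Q(√1342) : Q] = 2. Hence [K : Q] = 2.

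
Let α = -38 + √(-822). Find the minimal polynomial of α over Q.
m_α(x) = x^2 + 76x + 2266

From α + 38 = √(-822), squaring gives (α + 38)^2 = -822, i.e. α^2 + 76α + 1444 = -822, so α^2 + 76α + 2266 = 0. The discriminant of x^2 + 76x + 2266 is (76)^2 - 4·(2266) = 5776 - 9064 = -3288, and 4·(-822) is not a perfect square in Q since -822 is squarefree and ≠ 1. Hence x^2 + 76x + 2266 is irreducible over Q and is the minimal polynomial of α.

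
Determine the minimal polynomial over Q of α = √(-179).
m_α(x) = x^2 + 179

α satisfies α^2 + 179 = 0, so x^2 + 179 annihilates α. Since d = -179 is squarefree and ≠ 1, it is not a perfect square in Q, so x^2 + 179 has no rational root and is therefore irreducible over Q (a degree-2 polynomial over a field is irreducible iff it has no root). Hence m_α(x) = x^2 + 179.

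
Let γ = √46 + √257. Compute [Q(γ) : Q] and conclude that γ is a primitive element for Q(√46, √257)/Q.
[Q(γ) : Q] = 4 (equivalently, Q(γ) = Q(√46, √257))

Obviously Q(γ) ⊆ Q(√46, √257), and [Q(√46, √257):Q] = 4 (since 46, 257 are distinct squarefree integers > 1 with 11822 not a perfect square). To show equality we compute the minimal polynomial of γ. From γ = √46 + √257: γ^2 = 46 + 2√(11822) + 257 = 303 + 2√(11822), so γ^2 - 303 = 2√(11822); squaring, (γ^2 - 303)^2 = 4·11822, i.e. γ^4 - 606γ^2 + 91809 - 47288 = 0, i.e. γ^4 - 606γ^2 + 44521 = 0. So γ is a root of x^4 - 606x^2 + 44521. This polynomial is irreducible over Q: it has no rational root (each ±√46 ± √257 is irrational), and any factorization into two quadratics over Q would force √(11822) ∈ Q (pairing opposite roots) or √46, √257 ∈ Q (other pairings), all impossible. Hence [Q(γ):Q] = 4 = [Q(√46, √257):Q], so Q(γ) = Q(√46, √257).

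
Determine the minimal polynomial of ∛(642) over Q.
m_α(x) = x^3 - 642

α satisfies α^3 = 642, so x^3 - 642 annihilates α. By the rational root test, a rational root p/q (in lowest terms) of x^3 - 642 would satisfy p^3 = 642 q^3, forcing q = 1 and p^3 = 642; but 642 is not a perfect cube, contradiction. A monic cubic over Q with no rational root is irreducible (any nontrivial factorization would include a linear factor). Hence x^3 - 642 is the minimal polynomial of α, and in particular [Q(α):Q] = 3.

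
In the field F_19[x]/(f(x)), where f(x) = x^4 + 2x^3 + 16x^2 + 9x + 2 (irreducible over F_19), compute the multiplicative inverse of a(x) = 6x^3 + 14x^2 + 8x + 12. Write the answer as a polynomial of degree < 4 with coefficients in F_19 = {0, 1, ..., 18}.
a(x)^(-1) ≡ 15x^3 + 5x^2 + 7x + 2 (mod f(x))

Since f is irreducible over F_19, F_19[x]/(f) is a field and a(x) ≠ 0 has an inverse. Apply the extended Euclidean algorithm to f(x) and a(x) in F_19[x]: f(x) = (16x + 1)·a(x) + (7x^2 + 18x + 9);  a(x) = (9x + 6)·(7x^2 + 18x + 9) + (9x + 15);  (7x^2 + 18x + 9) = (5x)·(9x + 15) + (9). The last nonzero remainder is the constant 9 = gcd(f, a) in F_19. Back-substituting through the division chain expresses 9 = s(x)·a(x) + t(x)·f(x) with s(x) ≡ 2x^3 + 7x^2 + 6x + 18 (mod f), so (2x^3 + 7x^2 + 6x + 18)·a(x) ≡ 9 (mod f). Multiplying by 9^(-1) ≡ 17 in F_19 gives a(x)^(-1) ≡ 17·(2x^3 + 7x^2 + 6x + 18) ≡ 15x^3 + 5x^2 + 7x + 2 (mod f). Check: (6x^3 + 14x^2 + 8x + 12)·(15x^3 + 5x^2 + 7x + 2) = 14x^6 + 12x^5 + 4x^4 + 7x^3 + 11x^2 + 5x + 5 ≡ 1 (mod x^4 + 2x^3 + 16x^2 + 9x + 2).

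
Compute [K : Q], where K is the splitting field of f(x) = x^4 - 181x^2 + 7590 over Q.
[K : Q] = 4

Solving the quadratic in x^2: x^2 = (181 ± √(181^2 - 4·7590))/2 = (181 ± √2401)/2 = (181 ± 49)/2, giving x^2 = 115 or x^2 = 66. So f(x) = (x^2 - 115)(x^2 - 66) and the roots of f are ±√115, ±√66. Hence the splitting field is K = Q(√115, √66). Since 115 and 66 are distinct squarefree integers > 1, their product 7590 is not a perfect square, so √66 ∉ Q(√115). By the tower law [K:Q] = [Q(√115,√66):Q(√115)] · [Q(√115):Q] = 2 · 2 = 4.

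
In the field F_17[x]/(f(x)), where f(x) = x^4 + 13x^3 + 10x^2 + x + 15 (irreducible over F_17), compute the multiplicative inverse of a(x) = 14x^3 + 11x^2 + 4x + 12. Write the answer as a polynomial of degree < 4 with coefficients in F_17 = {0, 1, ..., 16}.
a(x)^(-1) ≡ 13x^3 + x^2 + 9x + 12 (mod f(x))

Since f is irreducible over F_17, F_17[x]/(f) is a field and a(x) ≠ 0 has an inverse. Apply the extended Euclidean algorithm to f(x) and a(x) in F_17[x]: f(x) = (11x + 2)·a(x) + (12x^2 + 14x + 8);  a(x) = (4x + 9)·(12x^2 + 14x + 8) + (16x + 8);  (12x^2 + 14x + 8) = (5x + 9)·(16x + 8) + (4). The last nonzero remainder is the constant 4 = gcd(f, a) in F_17. Back-substituting through the division chain expresses 4 = s(x)·a(x) + t(x)·f(x) with s(x) ≡ x^3 + 4x^2 + 2x + 14 (mod f), so (x^3 + 4x^2 + 2x + 14)·a(x) ≡ 4 (mod f). Multiplying by 4^(-1) ≡ 13 in F_17 gives a(x)^(-1) ≡ 13·(x^3 + 4x^2 + 2x + 14) ≡ 13x^3 + x^2 + 9x + 12 (mod f). Check: (14x^3 + 11x^2 + 4x + 12)·(13x^3 + x^2 + 9x + 12) = 12x^6 + 4x^5 + 2x^4 + 2x^3 + 10x^2 + 3x + 8 ≡ 1 (mod x^4 + 13x^3 + 10x^2 + x + 15).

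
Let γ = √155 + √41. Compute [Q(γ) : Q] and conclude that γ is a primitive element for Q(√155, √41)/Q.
[Q(γ) : Q] = 4 (equivalently, Q(γ) = Q(√155, √41))

Obviously Q(γ) ⊆ Q(√155, √41), and [Q(√155, √41):Q] = 4 (since 155, 41 are distinct squarefree integers > 1 with 6355 not a perfect square). To show equality we compute the minimal polynomial of γ. From γ = √155 + √41: γ^2 = 155 + 2√(6355) + 41 = 196 + 2√(6355), so γ^2 - 196 = 2√(6355); squaring, (γ^2 - 196)^2 = 4·6355, i.e. γ^4 - 392γ^2 + 38416 - 25420 = 0, i.e. γ^4 - 392γ^2 + 12996 = 0. So γ is a root of x^4 - 392x^2 + 12996. This polynomial is irreducible over Q: it has no rational root (each ±√155 ± √41 is irrational), and any factorization into two quadratics over Q would force √(6355) ∈ Q (pairing opposite roots) or √155, √41 ∈ Q (other pairings), all impossible. Hence [Q(γ):Q] = 4 = [Q(√155, √41):Q], so Q(γ) = Q(√155, √41).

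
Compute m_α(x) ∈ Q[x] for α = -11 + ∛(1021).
m_α(x) = x^3 + 33x^2 + 363x + 310

Set β = α + 11 = ∛(1021), so β^3 = 1021. Then (α + 11)^3 - 1021 = 0, i.e. α is a root of g(x) = (x + 11)^3 - 1021 = x^3 + 33x^2 + 363x + 310. Since g(x) = h(x + 11) where h(x) = x^3 - 1021, and h is irreducible over Q (because 1021 is not a perfect cube, so h has no rational root, and a monic cubic with no rational root is irreducible), g is also irreducible (irreducibility is preserved under the substitution x → x + 11). Hence m_α(x) = x^3 + 33x^2 + 363x + 310.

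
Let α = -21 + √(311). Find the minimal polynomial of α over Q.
m_α(x) = x^2 + 42x + 130

From α + 21 = √(311), squaring gives (α + 21)^2 = 311, i.e. α^2 + 42α + 441 = 311, so α^2 + 42α + 130 = 0. The discriminant of x^2 + 42x + 130 is (42)^2 - 4·(130) = 1764 - 520 = 1244, and 4·(311) is not a perfect square in Q since 311 is squarefree and ≠ 1. Hence x^2 + 42x + 130 is irreducible over Q and is the minimal polynomial of α.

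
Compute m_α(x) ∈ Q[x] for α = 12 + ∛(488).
m_α(x) = x^3 - 36x^2 + 432x - 2216

Set β = α - 12 = ∛(488), so β^3 = 488. Then (α - 12)^3 - 488 = 0, i.e. α is a root of g(x) = (x - 12)^3 - 488 = x^3 - 36x^2 + 432x - 2216. Since g(x) = h(x - 12) where h(x) = x^3 - 488, and h is irreducible over Q (because 488 is not a perfect cube, so h has no rational root, and a monic cubic with no rational root is irreducible), g is also irreducible (irreducibility is preserved under the substitution x → x - 12). Hence m_α(x) = x^3 - 36x^2 + 432x - 2216.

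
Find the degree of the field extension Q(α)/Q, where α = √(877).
[Q(α):Q] = 2

[Q(α):Q] equals the degree of the minimal polynomial of α. Here α^2 = 877 and x^2 - 877 is irreducible (d = 877 is squarefree, ≠ 1, hence not a square), so deg(m_α) = 2. Thus [Q(α):Q] = 2.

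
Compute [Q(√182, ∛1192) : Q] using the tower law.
[Q(√182, ∛1192) : Q] = 6

Let L = Q(√182, ∛1192). Since Q(√182) ⊂ L and [Q(√182):Q] = 2, the tower law gives 2 | [L:Q]. Likewise Q(∛1192) ⊂ L with [Q(∛1192):Q] = 3 (because 1192 is not a perfect cube), so 3 | [L:Q]. As gcd(2,3) = 1, [L:Q] is divisible by 6. Conversely L is generated over Q by √182 and ∛1192, so [L:Q] ≤ 2·3 = 6. Therefore [Q(√182, ∛1192) : Q] = 6.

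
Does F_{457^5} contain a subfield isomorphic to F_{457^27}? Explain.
No: F_{457^27} is not a subfield of F_{457^5}

F_{p^m} embeds in F_{p^n} iff m | n. Here 27 ∤ 5 (since 5 = 0·27 + 5 with remainder 5 ≠ 0), so F_{457^27} is not a subfield of F_{457^5}. Equivalently: if it were, the tower law would give 27 = [F_{457^27}:F_457] dividing [F_{457^5}:F_457] = 5, contradiction.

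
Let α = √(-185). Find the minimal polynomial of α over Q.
m_α(x) = x^2 + 185

α satisfies α^2 + 185 = 0, so x^2 + 185 annihilates α. Since d = -185 is squarefree and ≠ 1, it is not a perfect square in Q, so x^2 + 185 has no rational root and is therefore irreducible over Q (a degree-2 polynomial over a field is irreducible iff it has no root). Hence m_α(x) = x^2 + 185.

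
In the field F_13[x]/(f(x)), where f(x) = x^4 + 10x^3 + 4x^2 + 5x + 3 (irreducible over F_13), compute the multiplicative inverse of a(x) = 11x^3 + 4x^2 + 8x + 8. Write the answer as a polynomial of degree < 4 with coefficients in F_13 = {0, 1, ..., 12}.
a(x)^(-1) ≡ 3x^3 + 2x^2 + 5x + 11 (mod f(x))

Since f is irreducible over F_13, F_13[x]/(f) is a field and a(x) ≠ 0 has an inverse. Apply the extended Euclidean algorithm to f(x) and a(x) in F_13[x]: f(x) = (6x + 7)·a(x) + (6x^2 + 5x + 12);  a(x) = (4x + 6)·(6x^2 + 5x + 12) + (8x + 1);  (6x^2 + 5x + 12) = (4x + 5)·(8x + 1) + (7). The last nonzero remainder is the constant 7 = gcd(f, a) in F_13. Back-substituting through the division chain expresses 7 = s(x)·a(x) + t(x)·f(x) with s(x) ≡ 8x^3 + x^2 + 9x + 12 (mod f), so (8x^3 + x^2 + 9x + 12)·a(x) ≡ 7 (mod f). Multiplying by 7^(-1) ≡ 2 in F_13 gives a(x)^(-1) ≡ 2·(8x^3 + x^2 + 9x + 12) ≡ 3x^3 + 2x^2 + 5x + 11 (mod f). Check: (11x^3 + 4x^2 + 8x + 8)·(3x^3 + 2x^2 + 5x + 11) = 7x^6 + 8x^5 + 9x^4 + 12x^3 + 9x^2 + 11x + 10 ≡ 1 (mod x^4 + 10x^3 + 4x^2 + 5x + 3).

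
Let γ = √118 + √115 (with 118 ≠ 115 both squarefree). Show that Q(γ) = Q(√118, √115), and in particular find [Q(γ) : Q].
[Q(γ) : Q] = 4 (equivalently, Q(γ) = Q(√118, √115))

Obviously Q(γ) ⊆ Q(√118, √115), and [Q(√118, √115):Q] = 4 (since 118, 115 are distinct squarefree integers > 1 with 13570 not a perfect square). To show equality we compute the minimal polynomial of γ. From γ = √118 + √115: γ^2 = 118 + 2√(13570) + 115 = 233 + 2√(13570), so γ^2 - 233 = 2√(13570); squaring, (γ^2 - 233)^2 = 4·13570, i.e. γ^4 - 466γ^2 + 54289 - 54280 = 0, i.e. γ^4 - 466γ^2 + 9 = 0. So γ is a root of x^4 - 466x^2 + 9. This polynomial is irreducible over Q: it has no rational root (each ±√118 ± √115 is irrational), and any factorization into two quadratics over Q would force √(13570) ∈ Q (pairing opposite roots) or √118, √115 ∈ Q (other pairings), all impossible. Hence [Q(γ):Q] = 4 = [Q(√118, √115):Q], so Q(γ) = Q(√118, √115).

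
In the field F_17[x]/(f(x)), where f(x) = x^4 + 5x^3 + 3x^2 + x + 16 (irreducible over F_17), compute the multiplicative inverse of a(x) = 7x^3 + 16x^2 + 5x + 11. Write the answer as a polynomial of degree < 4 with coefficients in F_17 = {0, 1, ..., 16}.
a(x)^(-1) ≡ 11x^3 + 4x^2 + 6x + 3 (mod f(x))

Since f is irreducible over F_17, F_17[x]/(f) is a field and a(x) ≠ 0 has an inverse. Apply the extended Euclidean algorithm to f(x) and a(x) in F_17[x]: f(x) = (5x + 16)·a(x) + (11x^2 + 2x + 10);  a(x) = (13x + 13)·(11x^2 + 2x + 10) + (2x);  (11x^2 + 2x + 10) = (14x + 1)·(2x) + (10). The last nonzero remainder is the constant 10 = gcd(f, a) in F_17. Back-substituting through the division chain expresses 10 = s(x)·a(x) + t(x)·f(x) with s(x) ≡ 8x^3 + 6x^2 + 9x + 13 (mod f), so (8x^3 + 6x^2 + 9x + 13)·a(x) ≡ 10 (mod f). Multiplying by 10^(-1) ≡ 12 in F_17 gives a(x)^(-1) ≡ 12·(8x^3 + 6x^2 + 9x + 13) ≡ 11x^3 + 4x^2 + 6x + 3 (mod f). Check: (7x^3 + 16x^2 + 5x + 11)·(11x^3 + 4x^2 + 6x + 3) = 9x^6 + 8x^4 + 3x^3 + 3x^2 + 13x + 16 ≡ 1 (mod x^4 + 5x^3 + 3x^2 + x + 16).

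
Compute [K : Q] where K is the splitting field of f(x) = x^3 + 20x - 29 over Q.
[K : Q] = 6

By the rational root test, any rational root of the monic integer polynomial f(x) = x^3 + 20x - 29 must be an integer dividing the constant term -29, i.e. one of ±{1, 29}. Evaluating: f(1) = -8, f(-1) = -50, f(29) = 24940, f(-29) = -24998; none is 0, so f has no rational root and is therefore irreducible over Q (a cubic with no linear factor over a field is irreducible). For an irreducible cubic, the Galois group is A_3 or S_3 according as the discriminant disc(f) = -4a^3 - 27b^2 = -4·(20)^3 - 27·(-29)^2 = -54707 is or is not a square in Q. Here disc(f) = -54707 is not a perfect square in Q, so the Galois group of f over Q is not contained in A_3 and must be all of S_3. The splitting field has degree |S_3| = 6 over Q, so [K : Q] = 6.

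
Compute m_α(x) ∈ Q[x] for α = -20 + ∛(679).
m_α(x) = x^3 + 60x^2 + 1200x + 7321

Set β = α + 20 = ∛(679), so β^3 = 679. Then (α + 20)^3 - 679 = 0, i.e. α is a root of g(x) = (x + 20)^3 - 679 = x^3 + 60x^2 + 1200x + 7321. Since g(x) = h(x + 20) where h(x) = x^3 - 679, and h is irreducible over Q (because 679 is not a perfect cube, so h has no rational root, and a monic cubic with no rational root is irreducible), g is also irreducible (irreducibility is preserved under the substitution x → x + 20). Hence m_α(x) = x^3 + 60x^2 + 1200x + 7321.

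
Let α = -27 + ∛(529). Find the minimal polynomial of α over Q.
m_α(x) = x^3 + 81x^2 + 2187x + 19154

Set β = α + 27 = ∛(529), so β^3 = 529. Then (α + 27)^3 - 529 = 0, i.e. α is a root of g(x) = (x + 27)^3 - 529 = x^3 + 81x^2 + 2187x + 19154. Since g(x) = h(x + 27) where h(x) = x^3 - 529, and h is irreducible over Q (because 529 is not a perfect cube, so h has no rational root, and a monic cubic with no rational root is irreducible), g is also irreducible (irreducibility is preserved under the substitution x → x + 27). Hence m_α(x) = x^3 + 81x^2 + 2187x + 19154.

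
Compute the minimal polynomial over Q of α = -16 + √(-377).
m_α(x) = x^2 + 32x + 633

From α + 16 = √(-377), squaring gives (α + 16)^2 = -377, i.e. α^2 + 32α + 256 = -377, so α^2 + 32α + 633 = 0. The discriminant of x^2 + 32x + 633 is (32)^2 - 4·(633) = 1024 - 2532 = -1508, and 4·(-377) is not a perfect square in Q since -377 is squarefree and ≠ 1. Hence x^2 + 32x + 633 is irreducible over Q and is the minimal polynomial of α.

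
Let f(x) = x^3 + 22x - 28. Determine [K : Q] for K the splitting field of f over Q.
[K : Q] = 6

By the rational root test, any rational root of the monic integer polynomial f(x) = x^3 + 22x - 28 must be an integer dividing the constant term -28, i.e. one of ±{1, 2, 4, 7, 14, 28}. Evaluating: f(1) = -5, f(-1) = -51, f(2) = 24, f(-2) = -80, f(4) = 124, f(-4) = -180, f(7) = 469, f(-7) = -525, f(14) = 3024, f(-14) = -3080, f(28) = 22540, f(-28) = -22596; none is 0, so f has no rational root and is therefore irreducible over Q (a cubic with no linear factor over a field is irreducible). For an irreducible cubic, the Galois group is A_3 or S_3 according as the discriminant disc(f) = -4a^3 - 27b^2 = -4·(22)^3 - 27·(-28)^2 = -63760 is or is not a square in Q. Here disc(f) = -63760 is not a perfect square in Q, so the Galois group of f over Q is not contained in A_3 and must be all of S_3. The splitting field has degree |S_3| = 6 over Q, so [K : Q] = 6.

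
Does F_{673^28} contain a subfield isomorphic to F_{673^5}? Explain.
No: F_{673^5} is not a subfield of F_{673^28}

F_{p^m} embeds in F_{p^n} iff m | n. Here 5 ∤ 28 (since 28 = 5·5 + 3 with remainder 3 ≠ 0), so F_{673^5} is not a subfield of F_{673^28}. Equivalently: if it were, the tower law would give 5 = [F_{673^5}:F_673] dividing [F_{673^28}:F_673] = 28, contradiction.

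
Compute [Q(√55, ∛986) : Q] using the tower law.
[Q(√55, ∛986) : Q] = 6

Let L = Q(√55, ∛986). Since Q(√55) ⊂ L and [Q(√55):Q] = 2, the tower law gives 2 | [L:Q]. Likewise Q(∛986) ⊂ L with [Q(∛986):Q] = 3 (because 986 is not a perfect cube), so 3 | [L:Q]. As gcd(2,3) = 1, [L:Q] is divisible by 6. Conversely L is generated over Q by √55 and ∛986, so [L:Q] ≤ 2·3 = 6. Therefore [Q(√55, ∛986) : Q] = 6.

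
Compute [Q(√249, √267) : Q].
[Q(√249, √267) : Q] = 4

[Q(√249):Q] = 2 (min poly x^2 - 249, irreducible since 249 is squarefree > 1). For the top step, suppose √267 ∈ Q(√249), say √267 = c + d√249 with c, d ∈ Q. Squaring: 267 = c^2 + 249d^2 + 2cd√249. Since √249 ∉ Q this forces 2cd = 0. If d = 0 then √267 = c ∈ Q, contradicting 267 squarefree > 1. If c = 0 then 267 = 249d^2, so 249·267 = (249d)^2 is a perfect square in Q — but 249·267 = 66483 is not a perfect square (since 249 and 267 are distinct squarefree integers). Contradiction. Hence √267 ∉ Q(√249), so x^2 - 267 stays irreducible over Q(√249) and [Q(√249, √267) : Q(√249)] = 2. By the tower law, [Q(√249, √267) : Q] = 2 · 2 = 4.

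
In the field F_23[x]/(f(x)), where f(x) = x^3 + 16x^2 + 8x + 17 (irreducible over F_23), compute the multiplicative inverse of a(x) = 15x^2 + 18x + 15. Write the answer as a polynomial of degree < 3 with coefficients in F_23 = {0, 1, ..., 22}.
a(x)^(-1) ≡ 18x^2 + 2x + 1 (mod f(x))

Since f is irreducible over F_23, F_23[x]/(f) is a field and a(x) ≠ 0 has an inverse. Apply the extended Euclidean algorithm to f(x) and a(x) in F_23[x]: f(x) = (20x + 20)·a(x) + (15x + 16);  a(x) = (x + 17)·(15x + 16) + (19). The last nonzero remainder is the constant 19 = gcd(f, a) in F_23. Back-substituting through the division chain expresses 19 = s(x)·a(x) + t(x)·f(x) with s(x) ≡ 20x^2 + 15x + 19 (mod f), so (20x^2 + 15x + 19)·a(x) ≡ 19 (mod f). Multiplying by 19^(-1) ≡ 17 in F_23 gives a(x)^(-1) ≡ 17·(20x^2 + 15x + 19) ≡ 18x^2 + 2x + 1 (mod f). Check: (15x^2 + 18x + 15)·(18x^2 + 2x + 1) = 17x^4 + 9x^3 + 22x^2 + 2x + 15 ≡ 1 (mod x^3 + 16x^2 + 8x + 17).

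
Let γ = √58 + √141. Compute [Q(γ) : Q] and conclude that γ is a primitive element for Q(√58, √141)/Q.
[Q(γ) : Q] = 4 (equivalently, Q(γ) = Q(√58, √141))

Obviously Q(γ) ⊆ Q(√58, √141), and [Q(√58, √141):Q] = 4 (since 58, 141 are distinct squarefree integers > 1 with 8178 not a perfect square). To show equality we compute the minimal polynomial of γ. From γ = √58 + √141: γ^2 = 58 + 2√(8178) + 141 = 199 + 2√(8178), so γ^2 - 199 = 2√(8178); squaring, (γ^2 - 199)^2 = 4·8178, i.e. γ^4 - 398γ^2 + 39601 - 32712 = 0, i.e. γ^4 - 398γ^2 + 6889 = 0. So γ is a root of x^4 - 398x^2 + 6889. This polynomial is irreducible over Q: it has no rational root (each ±√58 ± √141 is irrational), and any factorization into two quadratics over Q would force √(8178) ∈ Q (pairing opposite roots) or √58, √141 ∈ Q (other pairings), all impossible. Hence [Q(γ):Q] = 4 = [Q(√58, √141):Q], so Q(γ) = Q(√58, √141).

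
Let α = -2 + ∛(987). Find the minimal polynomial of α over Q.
m_α(x) = x^3 + 6x^2 + 12x - 979

Set β = α + 2 = ∛(987), so β^3 = 987. Then (α + 2)^3 - 987 = 0, i.e. α is a root of g(x) = (x + 2)^3 - 987 = x^3 + 6x^2 + 12x - 979. Since g(x) = h(x + 2) where h(x) = x^3 - 987, and h is irreducible over Q (because 987 is not a perfect cube, so h has no rational root, and a monic cubic with no rational root is irreducible), g is also irreducible (irreducibility is preserved under the substitution x → x + 2). Hence m_α(x) = x^3 + 6x^2 + 12x - 979.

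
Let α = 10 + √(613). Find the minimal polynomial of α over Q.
m_α(x) = x^2 - 20x - 513

From α - 10 = √(613), squaring gives (α - 10)^2 = 613, i.e. α^2 - 20α + 100 = 613, so α^2 - 20α - 513 = 0. The discriminant of x^2 - 20x - 513 is (-20)^2 - 4·(-513) = 400 + 2052 = 2452, and 4·(613) is not a perfect square in Q since 613 is squarefree and ≠ 1. Hence x^2 - 20x - 513 is irreducible over Q and is the minimal polynomial of α.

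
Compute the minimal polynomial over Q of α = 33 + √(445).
m_α(x) = x^2 - 66x + 644

From α - 33 = √(445), squaring gives (α - 33)^2 = 445, i.e. α^2 - 66α + 1089 = 445, so α^2 - 66α + 644 = 0. The discriminant of x^2 - 66x + 644 is (-66)^2 - 4·(644) = 4356 - 2576 = 1780, and 4·(445) is not a perfect square in Q since 445 is squarefree and ≠ 1. Hence x^2 - 66x + 644 is irreducible over Q and is the minimal polynomial of α.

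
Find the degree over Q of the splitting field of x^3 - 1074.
[K : Q] = 6

The roots of x^3 - 1074 are ∛1074, ω∛1074, ω^2∛1074 where ω = e^(2πi/3) is a primitive cube root of unity, so K = Q(∛1074, ω). Now [Q(∛1074):Q] = 3 (since 1074 is not a perfect cube, x^3 - 1074 is irreducible) and [Q(ω):Q] = 2. Both 2 and 3 divide [K:Q], and [K:Q] ≤ 3·2 = 6, so [K:Q] = 6. (Equivalently: Q(∛1074) ⊂ R but ω ∉ R, so [K : Q(∛1074)] = 2.)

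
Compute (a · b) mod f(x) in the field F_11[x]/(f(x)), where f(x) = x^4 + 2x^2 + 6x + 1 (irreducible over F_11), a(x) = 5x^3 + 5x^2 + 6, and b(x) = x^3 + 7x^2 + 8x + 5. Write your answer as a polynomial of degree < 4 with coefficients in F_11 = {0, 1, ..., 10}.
a · b ≡ 5x^3 + 3x + 9 (mod f(x))

Multiply in F_11[x]: a(x)·b(x) = (5x^3 + 5x^2 + 6)·(x^3 + 7x^2 + 8x + 5) = 5x^6 + 7x^5 + 9x^4 + 5x^3 + x^2 + 4x + 8. This has degree ≥ 4, so divide by f(x) over F_11: 5x^6 + 7x^5 + 9x^4 + 5x^3 + x^2 + 4x + 8 = (5x^2 + 7x + 10)·(x^4 + 2x^2 + 6x + 1) + (5x^3 + 3x + 9). Hence a·b ≡ 5x^3 + 3x + 9 (mod f). (F_11[x]/(f) is a field with 11^4 = 14641 elements since f is irreducible of degree 4.)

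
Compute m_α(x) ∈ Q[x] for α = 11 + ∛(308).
m_α(x) = x^3 - 33x^2 + 363x - 1639

Set β = α - 11 = ∛(308), so β^3 = 308. Then (α - 11)^3 - 308 = 0, i.e. α is a root of g(x) = (x - 11)^3 - 308 = x^3 - 33x^2 + 363x - 1639. Since g(x) = h(x - 11) where h(x) = x^3 - 308, and h is irreducible over Q (because 308 is not a perfect cube, so h has no rational root, and a monic cubic with no rational root is irreducible), g is also irreducible (irreducibility is preserved under the substitution x → x - 11). Hence m_α(x) = x^3 - 33x^2 + 363x - 1639.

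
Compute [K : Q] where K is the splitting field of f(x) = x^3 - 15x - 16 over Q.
[K : Q] = 6

By the rational root test, any rational root of the monic integer polynomial f(x) = x^3 - 15x - 16 must be an integer dividing the constant term -16, i.e. one of ±{1, 2, 4, 8, 16}. Evaluating: f(1) = -30, f(-1) = -2, f(2) = -38, f(-2) = 6, f(4) = -12, f(-4) = -20, f(8) = 376, f(-8) = -408, f(16) = 3840, f(-16) = -3872; none is 0, so f has no rational root and is therefore irreducible over Q (a cubic with no linear factor over a field is irreducible). For an irreducible cubic, the Galois group is A_3 or S_3 according as the discriminant disc(f) = -4a^3 - 27b^2 = -4·(-15)^3 - 27·(-16)^2 = 6588 is or is not a square in Q. Here disc(f) = 6588 is not a perfect square in Q, so the Galois group of f over Q is not contained in A_3 and must be all of S_3. The splitting field has degree |S_3| = 6 over Q, so [K : Q] = 6.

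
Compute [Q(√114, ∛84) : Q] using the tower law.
[Q(√114, ∛84) : Q] = 6

Let L = Q(√114, ∛84). Since Q(√114) ⊂ L and [Q(√114):Q] = 2, the tower law gives 2 | [L:Q]. Likewise Q(∛84) ⊂ L with [Q(∛84):Q] = 3 (because 84 is not a perfect cube), so 3 | [L:Q]. As gcd(2,3) = 1, [L:Q] is divisible by 6. Conversely L is generated over Q by √114 and ∛84, so [L:Q] ≤ 2·3 = 6. Therefore [Q(√114, ∛84) : Q] = 6.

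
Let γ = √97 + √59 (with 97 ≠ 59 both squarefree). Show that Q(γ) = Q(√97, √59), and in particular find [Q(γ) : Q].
[Q(γ) : Q] = 4 (equivalently, Q(γ) = Q(√97, √59))

Obviously Q(γ) ⊆ Q(√97, √59), and [Q(√97, √59):Q] = 4 (since 97, 59 are distinct squarefree integers > 1 with 5723 not a perfect square). To show equality we compute the minimal polynomial of γ. From γ = √97 + √59: γ^2 = 97 + 2√(5723) + 59 = 156 + 2√(5723), so γ^2 - 156 = 2√(5723); squaring, (γ^2 - 156)^2 = 4·5723, i.e. γ^4 - 312γ^2 + 24336 - 22892 = 0, i.e. γ^4 - 312γ^2 + 1444 = 0. So γ is a root of x^4 - 312x^2 + 1444. This polynomial is irreducible over Q: it has no rational root (each ±√97 ± √59 is irrational), and any factorization into two quadratics over Q would force √(5723) ∈ Q (pairing opposite roots) or √97, √59 ∈ Q (other pairings), all impossible. Hence [Q(γ):Q] = 4 = [Q(√97, √59):Q], so Q(γ) = Q(√97, √59).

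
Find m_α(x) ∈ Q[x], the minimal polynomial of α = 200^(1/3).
m_α(x) = x^3 - 200

α satisfies α^3 = 200, so x^3 - 200 annihilates α. By the rational root test, a rational root p/q (in lowest terms) of x^3 - 200 would satisfy p^3 = 200 q^3, forcing q = 1 and p^3 = 200; but 200 is not a perfect cube, contradiction. A monic cubic over Q with no rational root is irreducible (any nontrivial factorization would include a linear factor). Hence x^3 - 200 is the minimal polynomial of α, and in particular [Q(α):Q] = 3.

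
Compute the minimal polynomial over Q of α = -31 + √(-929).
m_α(x) = x^2 + 62x + 1890

From α + 31 = √(-929), squaring gives (α + 31)^2 = -929, i.e. α^2 + 62α + 961 = -929, so α^2 + 62α + 1890 = 0. The discriminant of x^2 + 62x + 1890 is (62)^2 - 4·(1890) = 3844 - 7560 = -3716, and 4·(-929) is not a perfect square in Q since -929 is squarefree and ≠ 1. Hence x^2 + 62x + 1890 is irreducible over Q and is the minimal polynomial of α.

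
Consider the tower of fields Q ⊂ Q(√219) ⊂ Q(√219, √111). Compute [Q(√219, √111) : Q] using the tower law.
[Q(√219, √111) : Q] = 4

[Q(√219):Q] = 2 (min poly x^2 - 219, irreducible since 219 is squarefree > 1). For the top step, suppose √111 ∈ Q(√219), say √111 = c + d√219 with c, d ∈ Q. Squaring: 111 = c^2 + 219d^2 + 2cd√219. Since √219 ∉ Q this forces 2cd = 0. If d = 0 then √111 = c ∈ Q, contradicting 111 squarefree > 1. If c = 0 then 111 = 219d^2, so 219·111 = (219d)^2 is a perfect square in Q — but 219·111 = 24309 is not a perfect square (since 219 and 111 are distinct squarefree integers). Contradiction. Hence √111 ∉ Q(√219), so x^2 - 111 stays irreducible over Q(√219) and [Q(√219, √111) : Q(√219)] = 2. By the tower law, [Q(√219, √111) : Q] = 2 · 2 = 4.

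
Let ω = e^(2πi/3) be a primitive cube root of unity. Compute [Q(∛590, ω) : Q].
[Q(∛590, ω) : Q] = 6

[Q(∛590):Q] = 3 (min poly x^3 - 590, irreducible since 590 is not a perfect cube). [Q(ω):Q] = 2 (min poly x^2 + x + 1). Since Q(∛590) ⊂ R and ω ∉ R, we have ω ∉ Q(∛590), so x^2 + x + 1 remains irreducible over Q(∛590) and [Q(∛590, ω) : Q(∛590)] = 2. By the tower law, [Q(∛590, ω) : Q] = 3 · 2 = 6. (In fact Q(∛590, ω) is the splitting field of x^3 - 590 over Q.)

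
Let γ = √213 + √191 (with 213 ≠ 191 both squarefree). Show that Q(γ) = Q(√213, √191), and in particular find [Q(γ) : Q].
[Q(γ) : Q] = 4 (equivalently, Q(γ) = Q(√213, √191))

Obviously Q(γ) ⊆ Q(√213, √191), and [Q(√213, √191):Q] = 4 (since 213, 191 are distinct squarefree integers > 1 with 40683 not a perfect square). To show equality we compute the minimal polynomial of γ. From γ = √213 + √191: γ^2 = 213 + 2√(40683) + 191 = 404 + 2√(40683), so γ^2 - 404 = 2√(40683); squaring, (γ^2 - 404)^2 = 4·40683, i.e. γ^4 - 808γ^2 + 163216 - 162732 = 0, i.e. γ^4 - 808γ^2 + 484 = 0. So γ is a root of x^4 - 808x^2 + 484. This polynomial is irreducible over Q: it has no rational root (each ±√213 ± √191 is irrational), and any factorization into two quadratics over Q would force √(40683) ∈ Q (pairing opposite roots) or √213, √191 ∈ Q (other pairings), all impossible. Hence [Q(γ):Q] = 4 = [Q(√213, √191):Q], so Q(γ) = Q(√213, √191).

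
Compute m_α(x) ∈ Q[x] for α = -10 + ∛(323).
m_α(x) = x^3 + 30x^2 + 300x + 677

Set β = α + 10 = ∛(323), so β^3 = 323. Then (α + 10)^3 - 323 = 0, i.e. α is a root of g(x) = (x + 10)^3 - 323 = x^3 + 30x^2 + 300x + 677. Since g(x) = h(x + 10) where h(x) = x^3 - 323, and h is irreducible over Q (because 323 is not a perfect cube, so h has no rational root, and a monic cubic with no rational root is irreducible), g is also irreducible (irreducibility is preserved under the substitution x → x + 10). Hence m_α(x) = x^3 + 30x^2 + 300x + 677.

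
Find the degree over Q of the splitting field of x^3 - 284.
[K : Q] = 6

The roots of x^3 - 284 are ∛284, ω∛284, ω^2∛284 where ω = e^(2πi/3) is a primitive cube root of unity, so K = Q(∛284, ω). Now [Q(∛284):Q] = 3 (since 284 is not a perfect cube, x^3 - 284 is irreducible) and [Q(ω):Q] = 2. Both 2 and 3 divide [K:Q], and [K:Q] ≤ 3·2 = 6, so [K:Q] = 6. (Equivalently: Q(∛284) ⊂ R but ω ∉ R, so [K : Q(∛284)] = 2.)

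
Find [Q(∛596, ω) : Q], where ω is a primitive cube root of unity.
[Q(∛596, ω) : Q] = 6

[Q(∛596):Q] = 3 (min poly x^3 - 596, irreducible since 596 is not a perfect cube). [Q(ω):Q] = 2 (min poly x^2 + x + 1). Since Q(∛596) ⊂ R and ω ∉ R, we have ω ∉ Q(∛596), so x^2 + x + 1 remains irreducible over Q(∛596) and [Q(∛596, ω) : Q(∛596)] = 2. By the tower law, [Q(∛596, ω) : Q] = 3 · 2 = 6. (In fact Q(∛596, ω) is the splitting field of x^3 - 596 over Q.)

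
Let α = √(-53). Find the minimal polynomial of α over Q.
m_α(x) = x^2 + 53

α satisfies α^2 + 53 = 0, so x^2 + 53 annihilates α. Since d = -53 is squarefree and ≠ 1, it is not a perfect square in Q, so x^2 + 53 has no rational root and is therefore irreducible over Q (a degree-2 polynomial over a field is irreducible iff it has no root). Hence m_α(x) = x^2 + 53.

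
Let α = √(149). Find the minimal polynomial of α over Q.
m_α(x) = x^2 - 149

α satisfies α^2 - 149 = 0, so x^2 - 149 annihilates α. Since d = 149 is squarefree and ≠ 1, it is not a perfect square in Q, so x^2 - 149 has no rational root and is therefore irreducible over Q (a degree-2 polynomial over a field is irreducible iff it has no root). Hence m_α(x) = x^2 - 149.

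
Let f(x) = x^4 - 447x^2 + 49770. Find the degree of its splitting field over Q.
[K : Q] = 4

Solving the quadratic in x^2: x^2 = (447 ± √(447^2 - 4·49770))/2 = (447 ± √729)/2 = (447 ± 27)/2, giving x^2 = 237 or x^2 = 210. So f(x) = (x^2 - 237)(x^2 - 210) and the roots of f are ±√237, ±√210. Hence the splitting field is K = Q(√237, √210). Since 237 and 210 are distinct squarefree integers > 1, their product 49770 is not a perfect square, so √210 ∉ Q(√237). By the tower law [K:Q] = [Q(√237,√210):Q(√237)] · [Q(√237):Q] = 2 · 2 = 4.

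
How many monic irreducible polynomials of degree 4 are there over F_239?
There are 815687880 monic irreducible polynomials of degree 4 over F_239

Each element of F_{239^4} that lies in no proper subfield is a root of exactly one monic irreducible of degree 4 over F_239, and each such polynomial has 4 distinct roots in F_{239^4}. By Möbius inversion the count is N_239(4) = (1/4) Σ_{d|4} μ(4/d) · 239^d = (1/4)(μ(4)·239^1 + μ(2)·239^2 + μ(1)·239^4) = 3262751520/4 = 815687880.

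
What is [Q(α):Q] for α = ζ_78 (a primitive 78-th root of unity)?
[Q(α):Q] = 24

The minimal polynomial of ζ_78 over Q is the 78-th cyclotomic polynomial Φ_78(x), which is irreducible over Q and has degree φ(78) = 24. Hence [Q(α):Q] = φ(78) = 24.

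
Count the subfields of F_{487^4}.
F_{487^4} has 3 subfields

The subfields of F_{p^n} are exactly the fields F_{p^d} for d | n (each is the fixed field of the unique index-d subgroup of Gal(F_{p^n}/F_p) ≅ Z/nZ). The divisors of n = 4 are {1, 2, 4}, giving 3 subfields: F_{487^1}, F_{487^2}, F_{487^4}.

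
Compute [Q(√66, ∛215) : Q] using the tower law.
[Q(√66, ∛215) : Q] = 6

Let L = Q(√66, ∛215). Since Q(√66) ⊂ L and [Q(√66):Q] = 2, the tower law gives 2 | [L:Q]. Likewise Q(∛215) ⊂ L with [Q(∛215):Q] = 3 (because 215 is not a perfect cube), so 3 | [L:Q]. As gcd(2,3) = 1, [L:Q] is divisible by 6. Conversely L is generated over Q by √66 and ∛215, so [L:Q] ≤ 2·3 = 6. Therefore [Q(√66, ∛215) : Q] = 6.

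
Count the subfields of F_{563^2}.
F_{563^2} has 2 subfields

The subfields of F_{p^n} are exactly the fields F_{p^d} for d | n (each is the fixed field of the unique index-d subgroup of Gal(F_{p^n}/F_p) ≅ Z/nZ). The divisors of n = 2 are {1, 2}, giving 2 subfields: F_{563^1}, F_{563^2}.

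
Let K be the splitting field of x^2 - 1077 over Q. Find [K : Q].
[K : Q] = 2

f(x) = x^2 - 1077 factors as (x - √1077)(x + √1077). The splitting field is K = Q(√1077). Since 1077 is squarefree and > 1, it is not a perfect square, so x^2 - 1077 is irreducible over Q and [Q(√1077) : Q] = 2. Hence [K : Q] = 2.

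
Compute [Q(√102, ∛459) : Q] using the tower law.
[Q(√102, ∛459) : Q] = 6

Let L = Q(√102, ∛459). Since Q(√102) ⊂ L and [Q(√102):Q] = 2, the tower law gives 2 | [L:Q]. Likewise Q(∛459) ⊂ L with [Q(∛459):Q] = 3 (because 459 is not a perfect cube), so 3 | [L:Q]. As gcd(2,3) = 1, [L:Q] is divisible by 6. Conversely L is generated over Q by √102 and ∛459, so [L:Q] ≤ 2·3 = 6. Therefore [Q(√102, ∛459) : Q] = 6.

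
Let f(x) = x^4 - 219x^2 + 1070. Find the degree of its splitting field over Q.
[K : Q] = 4

Solving the quadratic in x^2: x^2 = (219 ± √(219^2 - 4·1070))/2 = (219 ± √43681)/2 = (219 ± 209)/2, giving x^2 = 5 or x^2 = 214. So f(x) = (x^2 - 5)(x^2 - 214) and the roots of f are ±√5, ±√214. Hence the splitting field is K = Q(√5, √214). Since 5 and 214 are distinct squarefree integers > 1, their product 1070 is not a perfect square, so √214 ∉ Q(√5). By the tower law [K:Q] = [Q(√5,√214):Q(√5)] · [Q(√5):Q] = 2 · 2 = 4.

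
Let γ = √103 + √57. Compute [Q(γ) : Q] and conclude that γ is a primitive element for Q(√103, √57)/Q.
[Q(γ) : Q] = 4 (equivalently, Q(γ) = Q(√103, √57))

Obviously Q(γ) ⊆ Q(√103, √57), and [Q(√103, √57):Q] = 4 (since 103, 57 are distinct squarefree integers > 1 with 5871 not a perfect square). To show equality we compute the minimal polynomial of γ. From γ = √103 + √57: γ^2 = 103 + 2√(5871) + 57 = 160 + 2√(5871), so γ^2 - 160 = 2√(5871); squaring, (γ^2 - 160)^2 = 4·5871, i.e. γ^4 - 320γ^2 + 25600 - 23484 = 0, i.e. γ^4 - 320γ^2 + 2116 = 0. So γ is a root of x^4 - 320x^2 + 2116. This polynomial is irreducible over Q: it has no rational root (each ±√103 ± √57 is irrational), and any factorization into two quadratics over Q would force √(5871) ∈ Q (pairing opposite roots) or √103, √57 ∈ Q (other pairings), all impossible. Hence [Q(γ):Q] = 4 = [Q(√103, √57):Q], so Q(γ) = Q(√103, √57).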